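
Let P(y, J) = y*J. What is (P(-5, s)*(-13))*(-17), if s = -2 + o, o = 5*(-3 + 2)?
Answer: 7735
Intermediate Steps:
o = -5 (o = 5*(-1) = -5)
s = -7 (s = -2 - 5 = -7)
P(y, J) = J*y
(P(-5, s)*(-13))*(-17) = (-7*(-5)*(-13))*(-17) = (35*(-13))*(-17) = -455*(-17) = 7735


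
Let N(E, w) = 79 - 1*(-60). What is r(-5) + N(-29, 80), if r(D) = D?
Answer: 134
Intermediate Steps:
N(E, w) = 139 (N(E, w) = 79 + 60 = 139)
r(-5) + N(-29, 80) = -5 + 139 = 134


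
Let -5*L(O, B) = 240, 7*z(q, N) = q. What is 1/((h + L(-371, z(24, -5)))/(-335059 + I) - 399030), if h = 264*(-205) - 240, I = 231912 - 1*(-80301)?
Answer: -11423/4558092486 ≈ -2.5061e-6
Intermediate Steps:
z(q, N) = q/7
L(O, B) = -48 (L(O, B) = -⅕*240 = -48)
I = 312213 (I = 231912 + 80301 = 312213)
h = -54360 (h = -54120 - 240 = -54360)
1/((h + L(-371, z(24, -5)))/(-335059 + I) - 399030) = 1/((-54360 - 48)/(-335059 + 312213) - 399030) = 1/(-54408/(-22846) - 399030) = 1/(-54408*(-1/22846) - 399030) = 1/(27204/11423 - 399030) = 1/(-4558092486/11423) = -11423/4558092486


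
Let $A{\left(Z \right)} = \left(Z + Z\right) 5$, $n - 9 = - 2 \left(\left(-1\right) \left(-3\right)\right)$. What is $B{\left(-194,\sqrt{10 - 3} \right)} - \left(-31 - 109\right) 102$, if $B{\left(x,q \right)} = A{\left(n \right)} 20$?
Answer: $14880$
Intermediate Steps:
$n = 3$ ($n = 9 - 2 \left(\left(-1\right) \left(-3\right)\right) = 9 - 6 = 3$)
$A{\left(Z \right)} = 10 Z$ ($A{\left(Z \right)} = 2 Z 5 = 10 Z$)
$B{\left(x,q \right)} = 600$ ($B{\left(x,q \right)} = 10 \cdot 3 \cdot 20 = 30 \cdot 20 = 600$)
$B{\left(-194,\sqrt{10 - 3} \right)} - \left(-31 - 109\right) 102 = 600 - \left(-31 - 109\right) 102 = 600 - \left(-140\right) 102 = 600 - -14280 = 600 + 14280 = 14880$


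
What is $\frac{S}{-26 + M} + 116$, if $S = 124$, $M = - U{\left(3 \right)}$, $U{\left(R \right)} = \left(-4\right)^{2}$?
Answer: $\frac{2374}{21} \approx 113.05$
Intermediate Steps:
$U{\left(R \right)} = 16$
$M = -16$ ($M = \left(-1\right) 16 = -16$)
$\frac{S}{-26 + M} + 116 = \frac{124}{-26 - 16} + 116 = \frac{124}{-42} + 116 = 124 \left(- \frac{1}{42}\right) + 116 = - \frac{62}{21} + 116 = \frac{2374}{21}$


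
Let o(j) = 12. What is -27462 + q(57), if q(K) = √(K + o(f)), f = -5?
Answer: -27462 + √69 ≈ -27454.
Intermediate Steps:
q(K) = √(12 + K) (q(K) = √(K + 12) = √(12 + K))
-27462 + q(57) = -27462 + √(12 + 57) = -27462 + √69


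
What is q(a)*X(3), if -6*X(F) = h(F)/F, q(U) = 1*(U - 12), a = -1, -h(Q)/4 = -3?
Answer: 26/3 ≈ 8.6667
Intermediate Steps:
h(Q) = 12 (h(Q) = -4*(-3) = 12)
q(U) = -12 + U (q(U) = 1*(-12 + U) = -12 + U)
X(F) = -2/F
q(a)*X(3) = (-12 - 1)*(-2/3) = -(-26)/3 = -13*(-⅔) = 26/3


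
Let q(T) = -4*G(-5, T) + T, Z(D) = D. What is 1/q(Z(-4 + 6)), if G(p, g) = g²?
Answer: -1/14 ≈ -0.071429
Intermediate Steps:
q(T) = T - 4*T² (q(T) = -4*T² + T = T - 4*T²)
1/q(Z(-4 + 6)) = 1/((-4 + 6)*(1 - 4*(-4 + 6))) = 1/(2*(1 - 4*2)) = 1/(2*(1 - 8)) = 1/(2*(-7)) = 1/(-14) = -1/14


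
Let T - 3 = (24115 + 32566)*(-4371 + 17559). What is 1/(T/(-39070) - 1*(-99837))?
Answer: 39070/3153122559 ≈ 1.2391e-5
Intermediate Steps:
T = 747509031 (T = 3 + (24115 + 32566)*(-4371 + 17559) = 3 + 56681*13188 = 3 + 747509028 = 747509031)
1/(T/(-39070) - 1*(-99837)) = 1/(747509031/(-39070) - 1*(-99837)) = 1/(747509031*(-1/39070) + 99837) = 1/(-747509031/39070 + 99837) = 1/(3153122559/39070) = 39070/3153122559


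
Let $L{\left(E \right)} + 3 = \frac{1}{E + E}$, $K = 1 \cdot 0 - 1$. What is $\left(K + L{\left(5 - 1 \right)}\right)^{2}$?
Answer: $\frac{961}{64} \approx 15.016$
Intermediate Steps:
$K = -1$ ($K = 0 - 1 = -1$)
$L{\left(E \right)} = -3 + \frac{1}{2 E}$ ($L{\left(E \right)} = -3 + \frac{1}{E + E} = -3 + \frac{1}{2 E}$)
$\left(K + L{\left(5 - 1 \right)}\right)^{2} = \left(-1 - \left(3 - \frac{1}{2 \left(5 - 1\right)}\right)\right)^{2} = \left(-1 - \left(3 - \frac{1}{2 \cdot 4}\right)\right)^{2} = \left(-1 + \left(-3 + \frac{1}{2} \cdot \frac{1}{4}\right)\right)^{2} = \left(-1 + \left(-3 + \frac{1}{8}\right)\right)^{2} = \left(-1 - \frac{23}{8}\right)^{2} = \left(- \frac{31}{8}\right)^{2} = \frac{961}{64}$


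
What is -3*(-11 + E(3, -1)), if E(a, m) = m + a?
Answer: 27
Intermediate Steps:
E(a, m) = a + m
-3*(-11 + E(3, -1)) = -3*(-11 + (3 - 1)) = -3*(-11 + 2) = -3*(-9) = 27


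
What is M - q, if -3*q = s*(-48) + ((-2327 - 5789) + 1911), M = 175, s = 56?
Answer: -8368/3 ≈ -2789.3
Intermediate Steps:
q = 8893/3 (q = -(56*(-48) + ((-2327 - 5789) + 1911))/3 = -(-2688 + (-8116 + 1911))/3 = -(-2688 - 6205)/3 = -⅓*(-8893) = 8893/3 ≈ 2964.3)
M - q = 175 - 1*8893/3 = 175 - 8893/3 = -8368/3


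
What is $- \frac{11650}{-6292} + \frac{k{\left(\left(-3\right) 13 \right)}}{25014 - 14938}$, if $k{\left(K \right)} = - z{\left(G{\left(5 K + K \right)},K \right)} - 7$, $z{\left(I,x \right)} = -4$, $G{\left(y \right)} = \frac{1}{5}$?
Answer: $\frac{2667421}{1440868} \approx 1.8513$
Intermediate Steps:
$G{\left(y \right)} = \frac{1}{5}$
$k{\left(K \right)} = -3$ ($k{\left(K \right)} = \left(-1\right) \left(-4\right) - 7 = 4 - 7 = -3$)
$- \frac{11650}{-6292} + \frac{k{\left(\left(-3\right) 13 \right)}}{25014 - 14938} = - \frac{11650}{-6292} - \frac{3}{25014 - 14938} = \left(-11650\right) \left(- \frac{1}{6292}\right) - \frac{3}{25014 - 14938} = \frac{5825}{3146} - \frac{3}{10076} = \frac{2667421}{1440868}$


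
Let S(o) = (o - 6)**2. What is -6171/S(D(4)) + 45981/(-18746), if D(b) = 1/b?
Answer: -144248385/762818 ≈ -189.10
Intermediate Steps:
S(o) = (-6 + o)**2
-6171/S(D(4)) + 45981/(-18746) = -6171/(-6 + 1/4)**2 + 45981/(-18746) = -6171/(-6 + 1/4)**2 + 45981*(-1/18746) = -6171/((-23/4)**2) - 3537/1442 = -6171/529/16 - 3537/1442 = -6171*16/529 - 3537/1442 = -98736/529 - 3537/1442 = -144248385/762818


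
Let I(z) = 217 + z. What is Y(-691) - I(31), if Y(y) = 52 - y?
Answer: 495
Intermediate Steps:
Y(-691) - I(31) = (52 - 1*(-691)) - (217 + 31) = (52 + 691) - 1*248 = 743 - 248 = 495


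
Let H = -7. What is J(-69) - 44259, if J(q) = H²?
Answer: -44210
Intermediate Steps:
J(q) = 49 (J(q) = (-7)² = 49)
J(-69) - 44259 = 49 - 44259 = -44210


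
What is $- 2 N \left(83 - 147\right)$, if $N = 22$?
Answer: $2816$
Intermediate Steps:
$- 2 N \left(83 - 147\right) = \left(-2\right) 22 \left(83 - 147\right) = \left(-44\right) \left(-64\right) = 2816$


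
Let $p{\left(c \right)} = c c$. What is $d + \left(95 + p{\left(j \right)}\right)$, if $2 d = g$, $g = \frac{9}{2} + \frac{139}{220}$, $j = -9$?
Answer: $\frac{78569}{440} \approx 178.57$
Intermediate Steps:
$p{\left(c \right)} = c^{2}$
$g = \frac{1129}{220}$ ($g = 9 \cdot \frac{1}{2} + 139 \cdot \frac{1}{220} = \frac{9}{2} + \frac{139}{220} = \frac{1129}{220} \approx 5.1318$)
$d = \frac{1129}{440}$ ($d = \frac{1}{2} \cdot \frac{1129}{220} = \frac{1129}{440} \approx 2.5659$)
$d + \left(95 + p{\left(j \right)}\right) = \frac{1129}{440} + \left(95 + \left(-9\right)^{2}\right) = \frac{1129}{440} + \left(95 + 81\right) = \frac{1129}{440} + 176 = \frac{78569}{440}$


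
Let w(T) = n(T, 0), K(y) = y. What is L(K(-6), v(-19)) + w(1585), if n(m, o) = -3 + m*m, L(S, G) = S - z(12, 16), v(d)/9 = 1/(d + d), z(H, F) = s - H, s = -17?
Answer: 2512245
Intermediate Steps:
z(H, F) = -17 - H
v(d) = 9/(2*d) (v(d) = 9/(d + d) = 9/((2*d)) = 9*(1/(2*d)) = 9/(2*d))
L(S, G) = 29 + S (L(S, G) = S - (-17 - 1*12) = S - (-17 - 12) = S - 1*(-29) = S + 29 = 29 + S)
n(m, o) = -3 + m**2
w(T) = -3 + T**2
L(K(-6), v(-19)) + w(1585) = (29 - 6) + (-3 + 1585**2) = 23 + (-3 + 2512225) = 23 + 2512222 = 2512245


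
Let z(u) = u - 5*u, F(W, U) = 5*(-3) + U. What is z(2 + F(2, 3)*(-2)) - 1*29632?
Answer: -29736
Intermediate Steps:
F(W, U) = -15 + U
z(u) = -4*u
z(2 + F(2, 3)*(-2)) - 1*29632 = -4*(2 + (-15 + 3)*(-2)) - 1*29632 = -4*(2 - 12*(-2)) - 29632 = -4*(2 + 24) - 29632 = -4*26 - 29632 = -104 - 29632 = -29736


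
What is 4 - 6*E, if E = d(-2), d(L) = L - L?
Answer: 4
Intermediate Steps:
d(L) = 0
E = 0
4 - 6*E = 4 - 6*0 = 4 + 0 = 4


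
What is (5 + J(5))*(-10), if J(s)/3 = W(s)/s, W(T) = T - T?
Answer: -50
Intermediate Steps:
W(T) = 0
J(s) = 0 (J(s) = 3*(0/s) = 3*0 = 0)
(5 + J(5))*(-10) = (5 + 0)*(-10) = 5*(-10) = -50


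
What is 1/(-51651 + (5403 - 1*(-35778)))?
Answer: -1/10470 ≈ -9.5511e-5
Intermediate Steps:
1/(-51651 + (5403 - 1*(-35778))) = 1/(-51651 + (5403 + 35778)) = 1/(-51651 + 41181) = 1/(-10470) = -1/10470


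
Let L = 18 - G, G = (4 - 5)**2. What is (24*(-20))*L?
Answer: -8160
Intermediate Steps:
G = 1 (G = (-1)**2 = 1)
L = 17 (L = 18 - 1*1 = 18 - 1 = 17)
(24*(-20))*L = (24*(-20))*17 = -480*17 = -8160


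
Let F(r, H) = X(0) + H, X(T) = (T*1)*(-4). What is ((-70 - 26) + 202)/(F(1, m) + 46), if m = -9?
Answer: 106/37 ≈ 2.8649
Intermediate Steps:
X(T) = -4*T (X(T) = T*(-4) = -4*T)
F(r, H) = H (F(r, H) = -4*0 + H = 0 + H = H)
((-70 - 26) + 202)/(F(1, m) + 46) = ((-70 - 26) + 202)/(-9 + 46) = (-96 + 202)/37 = (1/37)*106 = 106/37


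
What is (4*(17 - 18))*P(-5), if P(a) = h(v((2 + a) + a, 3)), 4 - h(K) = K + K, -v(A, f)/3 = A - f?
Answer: 248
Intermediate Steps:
v(A, f) = -3*A + 3*f (v(A, f) = -3*(A - f) = -3*A + 3*f)
h(K) = 4 - 2*K (h(K) = 4 - (K + K) = 4 - 2*K)
P(a) = -2 + 12*a (P(a) = 4 - 2*(-3*((2 + a) + a) + 3*3) = 4 - 2*(-3*(2 + 2*a) + 9) = 4 - 2*((-6 - 6*a) + 9) = 4 - 2*(3 - 6*a) = 4 + (-6 + 12*a) = -2 + 12*a)
(4*(17 - 18))*P(-5) = (4*(17 - 18))*(-2 + 12*(-5)) = (4*(-1))*(-2 - 60) = -4*(-62) = 248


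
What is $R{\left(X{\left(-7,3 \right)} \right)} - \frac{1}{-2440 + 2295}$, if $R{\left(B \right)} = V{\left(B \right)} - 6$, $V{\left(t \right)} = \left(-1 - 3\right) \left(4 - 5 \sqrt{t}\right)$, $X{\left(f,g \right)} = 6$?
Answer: $- \frac{3189}{145} + 20 \sqrt{6} \approx 26.997$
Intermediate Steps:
$V{\left(t \right)} = -16 + 20 \sqrt{t}$ ($V{\left(t \right)} = - 4 \left(4 - 5 \sqrt{t}\right) = -16 + 20 \sqrt{t}$)
$R{\left(B \right)} = -22 + 20 \sqrt{B}$ ($R{\left(B \right)} = \left(-16 + 20 \sqrt{B}\right) - 6 = -22 + 20 \sqrt{B}$)
$R{\left(X{\left(-7,3 \right)} \right)} - \frac{1}{-2440 + 2295} = \left(-22 + 20 \sqrt{6}\right) - \frac{1}{-2440 + 2295} = \left(-22 + 20 \sqrt{6}\right) - \frac{1}{-145} = \left(-22 + 20 \sqrt{6}\right) - - \frac{1}{145} = \left(-22 + 20 \sqrt{6}\right) + \frac{1}{145} = - \frac{3189}{145} + 20 \sqrt{6}$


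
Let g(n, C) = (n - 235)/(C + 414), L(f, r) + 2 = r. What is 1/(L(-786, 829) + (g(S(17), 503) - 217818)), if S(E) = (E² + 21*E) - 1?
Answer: -917/198980337 ≈ -4.6085e-6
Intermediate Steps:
L(f, r) = -2 + r
S(E) = -1 + E² + 21*E
g(n, C) = (-235 + n)/(414 + C)
1/(L(-786, 829) + (g(S(17), 503) - 217818)) = 1/((-2 + 829) + ((-235 + (-1 + 17² + 21*17))/(414 + 503) - 217818)) = 1/(827 + ((-235 + (-1 + 289 + 357))/917 - 217818)) = 1/(827 + ((-235 + 645)/917 - 217818)) = 1/(827 + ((1/917)*410 - 217818)) = 1/(827 + (410/917 - 217818)) = 1/(827 - 199738696/917) = 1/(-198980337/917) = -917/198980337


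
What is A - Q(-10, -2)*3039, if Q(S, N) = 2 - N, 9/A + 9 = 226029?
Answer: -915833037/75340 ≈ -12156.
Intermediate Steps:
A = 3/75340 (A = 9/(-9 + 226029) = 9/226020 = 9*(1/226020) = 3/75340 ≈ 3.9820e-5)
A - Q(-10, -2)*3039 = 3/75340 - (2 - 1*(-2))*3039 = 3/75340 - (2 + 2)*3039 = 3/75340 - 4*3039 = 3/75340 - 1*12156 = 3/75340 - 12156 = -915833037/75340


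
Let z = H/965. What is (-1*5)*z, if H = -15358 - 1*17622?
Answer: 32980/193 ≈ 170.88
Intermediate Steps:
H = -32980 (H = -15358 - 17622 = -32980)
z = -6596/193 (z = -32980/965 = -32980*1/965 = -6596/193 ≈ -34.176)
(-1*5)*z = -1*5*(-6596/193) = -5*(-6596/193) = 32980/193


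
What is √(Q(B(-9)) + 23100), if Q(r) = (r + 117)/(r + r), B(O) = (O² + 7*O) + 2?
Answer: √9241370/20 ≈ 152.00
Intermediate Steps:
B(O) = 2 + O² + 7*O
Q(r) = (117 + r)/(2*r) (Q(r) = (117 + r)/((2*r)) = (117 + r)*(1/(2*r)) = (117 + r)/(2*r))
√(Q(B(-9)) + 23100) = √((117 + (2 + (-9)² + 7*(-9)))/(2*(2 + (-9)² + 7*(-9))) + 23100) = √((117 + (2 + 81 - 63))/(2*(2 + 81 - 63)) + 23100) = √((½)*(117 + 20)/20 + 23100) = √((½)*(1/20)*137 + 23100) = √(137/40 + 23100) = √(924137/40) = √9241370/20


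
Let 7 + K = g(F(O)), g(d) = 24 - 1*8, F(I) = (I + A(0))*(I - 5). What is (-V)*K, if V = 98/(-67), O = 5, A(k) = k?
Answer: 882/67 ≈ 13.164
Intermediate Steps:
V = -98/67 (V = 98*(-1/67) = -98/67 ≈ -1.4627)
F(I) = I*(-5 + I) (F(I) = (I + 0)*(I - 5) = I*(-5 + I))
g(d) = 16 (g(d) = 24 - 8 = 16)
K = 9 (K = -7 + 16 = 9)
(-V)*K = -1*(-98/67)*9 = (98/67)*9 = 882/67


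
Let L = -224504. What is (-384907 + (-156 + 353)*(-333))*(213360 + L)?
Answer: 5020461152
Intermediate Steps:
(-384907 + (-156 + 353)*(-333))*(213360 + L) = (-384907 + (-156 + 353)*(-333))*(213360 - 224504) = (-384907 + 197*(-333))*(-11144) = (-384907 - 65601)*(-11144) = -450508*(-11144) = 5020461152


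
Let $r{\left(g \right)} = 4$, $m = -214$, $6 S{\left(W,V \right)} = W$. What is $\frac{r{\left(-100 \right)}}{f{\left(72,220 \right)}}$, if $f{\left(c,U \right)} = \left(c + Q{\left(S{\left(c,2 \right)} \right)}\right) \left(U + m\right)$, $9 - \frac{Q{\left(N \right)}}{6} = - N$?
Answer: $\frac{1}{297} \approx 0.003367$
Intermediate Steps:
$S{\left(W,V \right)} = \frac{W}{6}$
$Q{\left(N \right)} = 54 + 6 N$ ($Q{\left(N \right)} = 54 - 6 \left(- N\right) = 54 + 6 N$)
$f{\left(c,U \right)} = \left(-214 + U\right) \left(54 + 2 c\right)$ ($f{\left(c,U \right)} = \left(c + \left(54 + 6 \frac{c}{6}\right)\right) \left(U - 214\right) = \left(c + \left(54 + c\right)\right) \left(-214 + U\right) = \left(54 + 2 c\right) \left(-214 + U\right) = \left(-214 + U\right) \left(54 + 2 c\right)$)
$\frac{r{\left(-100 \right)}}{f{\left(72,220 \right)}} = \frac{4}{-11556 - 30816 + 220 \cdot 72 + 220 \left(54 + 72\right)} = \frac{4}{-11556 - 30816 + 15840 + 220 \cdot 126} = \frac{4}{-11556 - 30816 + 15840 + 27720} = \frac{4}{1188} = 4 \cdot \frac{1}{1188} = \frac{1}{297}$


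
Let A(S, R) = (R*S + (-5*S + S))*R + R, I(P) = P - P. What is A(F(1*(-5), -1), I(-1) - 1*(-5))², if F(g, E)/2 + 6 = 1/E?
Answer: 4225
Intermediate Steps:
I(P) = 0
F(g, E) = -12 + 2/E
A(S, R) = R + R*(-4*S + R*S) (A(S, R) = (R*S - 4*S)*R + R = (-4*S + R*S)*R + R = R*(-4*S + R*S) + R = R + R*(-4*S + R*S))
A(F(1*(-5), -1), I(-1) - 1*(-5))² = ((0 - 1*(-5))*(1 - 4*(-12 + 2/(-1)) + (0 - 1*(-5))*(-12 + 2/(-1))))² = ((0 + 5)*(1 - 4*(-12 + 2*(-1)) + (0 + 5)*(-12 + 2*(-1))))² = (5*(1 - 4*(-12 - 2) + 5*(-12 - 2)))² = (5*(1 - 4*(-14) + 5*(-14)))² = (5*(1 + 56 - 70))² = (5*(-13))² = (-65)² = 4225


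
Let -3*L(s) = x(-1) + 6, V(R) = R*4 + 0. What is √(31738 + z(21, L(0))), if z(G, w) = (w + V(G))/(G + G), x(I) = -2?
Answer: √13997326/21 ≈ 178.16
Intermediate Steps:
V(R) = 4*R (V(R) = 4*R + 0 = 4*R)
L(s) = -4/3 (L(s) = -(-2 + 6)/3 = -⅓*4 = -4/3)
z(G, w) = (w + 4*G)/(2*G) (z(G, w) = (w + 4*G)/(G + G) = (w + 4*G)/((2*G)) = (w + 4*G)*(1/(2*G)) = (w + 4*G)/(2*G))
√(31738 + z(21, L(0))) = √(31738 + (2 + (½)*(-4/3)/21)) = √(31738 + (2 + (½)*(-4/3)*(1/21))) = √(31738 + (2 - 2/63)) = √(31738 + 124/63) = √(1999618/63) = √13997326/21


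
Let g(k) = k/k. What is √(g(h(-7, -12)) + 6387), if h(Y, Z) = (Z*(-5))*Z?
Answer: 2*√1597 ≈ 79.925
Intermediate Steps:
h(Y, Z) = -5*Z² (h(Y, Z) = (-5*Z)*Z = -5*Z²)
g(k) = 1
√(g(h(-7, -12)) + 6387) = √(1 + 6387) = √6388 = 2*√1597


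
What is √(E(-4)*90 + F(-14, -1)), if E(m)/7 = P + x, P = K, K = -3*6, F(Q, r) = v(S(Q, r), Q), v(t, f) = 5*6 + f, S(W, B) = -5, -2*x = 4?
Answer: 22*I*√26 ≈ 112.18*I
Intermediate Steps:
x = -2 (x = -½*4 = -2)
v(t, f) = 30 + f
F(Q, r) = 30 + Q
K = -18
P = -18
E(m) = -140 (E(m) = 7*(-18 - 2) = 7*(-20) = -140)
√(E(-4)*90 + F(-14, -1)) = √(-140*90 + (30 - 14)) = √(-12600 + 16) = √(-12584) = 22*I*√26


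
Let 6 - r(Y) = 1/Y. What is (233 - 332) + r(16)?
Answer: -1489/16 ≈ -93.063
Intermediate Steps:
r(Y) = 6 - 1/Y
(233 - 332) + r(16) = (233 - 332) + (6 - 1/16) = -99 + (6 - 1*1/16) = -99 + (6 - 1/16) = -99 + 95/16 = -1489/16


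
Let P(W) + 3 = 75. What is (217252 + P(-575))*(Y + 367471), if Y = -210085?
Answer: 34203755064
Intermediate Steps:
P(W) = 72 (P(W) = -3 + 75 = 72)
(217252 + P(-575))*(Y + 367471) = (217252 + 72)*(-210085 + 367471) = 217324*157386 = 34203755064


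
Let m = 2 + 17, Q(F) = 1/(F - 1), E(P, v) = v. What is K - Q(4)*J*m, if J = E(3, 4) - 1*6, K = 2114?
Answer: 6380/3 ≈ 2126.7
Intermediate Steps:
Q(F) = 1/(-1 + F)
J = -2 (J = 4 - 1*6 = 4 - 6 = -2)
m = 19
K - Q(4)*J*m = 2114 - -2/(-1 + 4)*19 = 2114 - -2/3*19 = 2114 - (⅓)*(-2)*19 = 2114 - (-2)*19/3 = 2114 - 1*(-38/3) = 2114 + 38/3 = 6380/3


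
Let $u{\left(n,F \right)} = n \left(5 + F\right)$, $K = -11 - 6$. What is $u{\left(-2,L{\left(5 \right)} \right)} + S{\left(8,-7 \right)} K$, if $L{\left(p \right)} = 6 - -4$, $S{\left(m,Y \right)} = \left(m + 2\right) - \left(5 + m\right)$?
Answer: $21$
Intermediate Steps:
$S{\left(m,Y \right)} = -3$ ($S{\left(m,Y \right)} = \left(2 + m\right) - \left(5 + m\right) = -3$)
$K = -17$
$L{\left(p \right)} = 10$ ($L{\left(p \right)} = 6 + 4 = 10$)
$u{\left(-2,L{\left(5 \right)} \right)} + S{\left(8,-7 \right)} K = - 2 \left(5 + 10\right) - -51 = \left(-2\right) 15 + 51 = -30 + 51 = 21$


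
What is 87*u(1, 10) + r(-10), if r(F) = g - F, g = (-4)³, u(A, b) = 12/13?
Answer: 342/13 ≈ 26.308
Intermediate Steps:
u(A, b) = 12/13 (u(A, b) = 12*(1/13) = 12/13)
g = -64
r(F) = -64 - F
87*u(1, 10) + r(-10) = 87*(12/13) + (-64 - 1*(-10)) = 1044/13 + (-64 + 10) = 1044/13 - 54 = 342/13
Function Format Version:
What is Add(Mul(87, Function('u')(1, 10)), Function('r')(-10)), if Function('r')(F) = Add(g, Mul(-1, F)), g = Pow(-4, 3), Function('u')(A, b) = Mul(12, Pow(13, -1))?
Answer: Rational(342, 13) ≈ 26.308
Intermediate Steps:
Function('u')(A, b) = Rational(12, 13) (Function('u')(A, b) = Mul(12, Rational(1, 13)) = Rational(12, 13))
g = -64
Function('r')(F) = Add(-64, Mul(-1, F))
Add(Mul(87, Function('u')(1, 10)), Function('r')(-10)) = Add(Mul(87, Rational(12, 13)), Add(-64, Mul(-1, -10))) = Add(Rational(1044, 13), Add(-64, 10)) = Add(Rational(1044, 13), -54) = Rational(342, 13)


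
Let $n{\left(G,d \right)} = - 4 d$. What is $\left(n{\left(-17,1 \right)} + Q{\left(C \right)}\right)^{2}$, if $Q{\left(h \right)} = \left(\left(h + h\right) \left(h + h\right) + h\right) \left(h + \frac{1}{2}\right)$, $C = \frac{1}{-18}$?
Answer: $\frac{8584900}{531441} \approx 16.154$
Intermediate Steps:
$C = - \frac{1}{18} \approx -0.055556$
$Q{\left(h \right)} = \left(\frac{1}{2} + h\right) \left(h + 4 h^{2}\right)$ ($Q{\left(h \right)} = \left(2 h 2 h + h\right) \left(h + \frac{1}{2}\right) = \left(4 h^{2} + h\right) \left(\frac{1}{2} + h\right) = \left(h + 4 h^{2}\right) \left(\frac{1}{2} + h\right) = \left(\frac{1}{2} + h\right) \left(h + 4 h^{2}\right)$)
$\left(n{\left(-17,1 \right)} + Q{\left(C \right)}\right)^{2} = \left(\left(-4\right) 1 + \frac{1}{2} \left(- \frac{1}{18}\right) \left(1 + 6 \left(- \frac{1}{18}\right) + 8 \left(- \frac{1}{18}\right)^{2}\right)\right)^{2} = \left(-4 + \frac{1}{2} \left(- \frac{1}{18}\right) \left(1 - \frac{1}{3} + 8 \cdot \frac{1}{324}\right)\right)^{2} = \left(-4 + \frac{1}{2} \left(- \frac{1}{18}\right) \left(1 - \frac{1}{3} + \frac{2}{81}\right)\right)^{2} = \left(-4 + \frac{1}{2} \left(- \frac{1}{18}\right) \frac{56}{81}\right)^{2} = \left(-4 - \frac{14}{729}\right)^{2} = \left(- \frac{2930}{729}\right)^{2} = \frac{8584900}{531441}$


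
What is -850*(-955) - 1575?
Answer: 810175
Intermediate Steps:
-850*(-955) - 1575 = 811750 - 1575 = 810175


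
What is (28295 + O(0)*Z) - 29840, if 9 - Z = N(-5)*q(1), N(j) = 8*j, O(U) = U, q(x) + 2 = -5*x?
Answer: -1545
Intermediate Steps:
q(x) = -2 - 5*x
Z = -271 (Z = 9 - 8*(-5)*(-2 - 5*1) = 9 - (-40)*(-2 - 5) = 9 - (-40)*(-7) = 9 - 1*280 = 9 - 280 = -271)
(28295 + O(0)*Z) - 29840 = (28295 + 0*(-271)) - 29840 = (28295 + 0) - 29840 = 28295 - 29840 = -1545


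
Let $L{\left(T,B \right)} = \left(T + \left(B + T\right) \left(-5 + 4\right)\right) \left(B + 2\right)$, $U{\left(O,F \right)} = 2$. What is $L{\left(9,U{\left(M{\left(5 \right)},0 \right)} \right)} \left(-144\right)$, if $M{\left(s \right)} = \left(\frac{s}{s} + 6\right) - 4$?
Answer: $1152$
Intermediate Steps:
$M{\left(s \right)} = 3$ ($M{\left(s \right)} = \left(1 + 6\right) - 4 = 7 - 4 = 3$)
$L{\left(T,B \right)} = - B \left(2 + B\right)$ ($L{\left(T,B \right)} = \left(T + \left(B + T\right) \left(-1\right)\right) \left(2 + B\right) = \left(T - \left(B + T\right)\right) \left(2 + B\right) = - B \left(2 + B\right)$)
$L{\left(9,U{\left(M{\left(5 \right)},0 \right)} \right)} \left(-144\right) = \left(-1\right) 2 \left(2 + 2\right) \left(-144\right) = \left(-1\right) 2 \cdot 4 \left(-144\right) = \left(-8\right) \left(-144\right) = 1152$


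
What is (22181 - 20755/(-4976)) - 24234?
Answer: -10194973/4976 ≈ -2048.8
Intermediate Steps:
(22181 - 20755/(-4976)) - 24234 = (22181 - 20755*(-1/4976)) - 24234 = (22181 + 20755/4976) - 24234 = 110393411/4976 - 24234 = -10194973/4976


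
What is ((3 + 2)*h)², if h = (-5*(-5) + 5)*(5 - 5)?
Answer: 0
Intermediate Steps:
h = 0 (h = (25 + 5)*0 = 30*0 = 0)
((3 + 2)*h)² = ((3 + 2)*0)² = (5*0)² = 0² = 0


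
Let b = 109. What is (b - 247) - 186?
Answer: -324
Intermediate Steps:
(b - 247) - 186 = (109 - 247) - 186 = -138 - 186 = -324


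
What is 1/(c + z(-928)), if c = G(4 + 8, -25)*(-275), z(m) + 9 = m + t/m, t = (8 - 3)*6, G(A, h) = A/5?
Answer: -464/741023 ≈ -0.00062616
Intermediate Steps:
G(A, h) = A/5 (G(A, h) = A*(1/5) = A/5)
t = 30 (t = 5*6 = 30)
z(m) = -9 + m + 30/m (z(m) = -9 + (m + 30/m) = -9 + m + 30/m)
c = -660 (c = ((4 + 8)/5)*(-275) = ((1/5)*12)*(-275) = (12/5)*(-275) = -660)
1/(c + z(-928)) = 1/(-660 + (-9 - 928 + 30/(-928))) = 1/(-660 + (-9 - 928 + 30*(-1/928))) = 1/(-660 + (-9 - 928 - 15/464)) = 1/(-660 - 434783/464) = 1/(-741023/464) = -464/741023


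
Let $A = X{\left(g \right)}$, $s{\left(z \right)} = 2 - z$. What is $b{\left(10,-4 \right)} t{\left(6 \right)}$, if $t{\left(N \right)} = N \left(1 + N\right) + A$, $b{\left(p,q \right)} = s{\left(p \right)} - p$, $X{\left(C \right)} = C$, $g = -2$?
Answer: $-720$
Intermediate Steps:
$b{\left(p,q \right)} = 2 - 2 p$ ($b{\left(p,q \right)} = \left(2 - p\right) - p = 2 - 2 p$)
$A = -2$
$t{\left(N \right)} = -2 + N \left(1 + N\right)$ ($t{\left(N \right)} = N \left(1 + N\right) - 2 = -2 + N \left(1 + N\right)$)
$b{\left(10,-4 \right)} t{\left(6 \right)} = \left(2 - 20\right) \left(-2 + 6 + 6^{2}\right) = \left(2 - 20\right) \left(-2 + 6 + 36\right) = \left(-18\right) 40 = -720$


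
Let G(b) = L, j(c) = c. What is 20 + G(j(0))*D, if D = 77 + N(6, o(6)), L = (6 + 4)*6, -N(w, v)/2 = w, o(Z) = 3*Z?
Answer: 3920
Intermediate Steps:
N(w, v) = -2*w
L = 60 (L = 10*6 = 60)
G(b) = 60
D = 65 (D = 77 - 2*6 = 77 - 12 = 65)
20 + G(j(0))*D = 20 + 60*65 = 20 + 3900 = 3920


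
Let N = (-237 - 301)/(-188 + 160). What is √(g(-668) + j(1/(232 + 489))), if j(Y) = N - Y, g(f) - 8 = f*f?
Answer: 93*√107286242/1442 ≈ 668.02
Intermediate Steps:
g(f) = 8 + f² (g(f) = 8 + f*f = 8 + f²)
N = 269/14 (N = -538/(-28) = -538*(-1/28) = 269/14 ≈ 19.214)
j(Y) = 269/14 - Y
√(g(-668) + j(1/(232 + 489))) = √((8 + (-668)²) + (269/14 - 1/(232 + 489))) = √((8 + 446224) + (269/14 - 1/721)) = √(446232 + (269/14 - 1*1/721)) = √(446232 + (269/14 - 1/721)) = √(446232 + 27705/1442) = √(643494249/1442) = 93*√107286242/1442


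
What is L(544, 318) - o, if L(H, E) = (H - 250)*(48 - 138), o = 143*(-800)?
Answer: 87940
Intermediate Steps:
o = -114400
L(H, E) = 22500 - 90*H (L(H, E) = (-250 + H)*(-90) = 22500 - 90*H)
L(544, 318) - o = (22500 - 90*544) - 1*(-114400) = (22500 - 48960) + 114400 = -26460 + 114400 = 87940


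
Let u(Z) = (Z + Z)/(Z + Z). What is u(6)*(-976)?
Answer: -976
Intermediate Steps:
u(Z) = 1 (u(Z) = (2*Z)/((2*Z)) = (2*Z)*(1/(2*Z)) = 1)
u(6)*(-976) = 1*(-976) = -976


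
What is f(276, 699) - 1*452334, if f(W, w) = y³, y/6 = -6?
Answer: -498990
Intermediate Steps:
y = -36 (y = 6*(-6) = -36)
f(W, w) = -46656 (f(W, w) = (-36)³ = -46656)
f(276, 699) - 1*452334 = -46656 - 1*452334 = -46656 - 452334 = -498990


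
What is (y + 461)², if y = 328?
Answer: 622521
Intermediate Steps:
(y + 461)² = (328 + 461)² = 789² = 622521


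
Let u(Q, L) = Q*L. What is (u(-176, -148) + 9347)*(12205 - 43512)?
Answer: -1108111265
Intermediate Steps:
u(Q, L) = L*Q
(u(-176, -148) + 9347)*(12205 - 43512) = (-148*(-176) + 9347)*(12205 - 43512) = (26048 + 9347)*(-31307) = 35395*(-31307) = -1108111265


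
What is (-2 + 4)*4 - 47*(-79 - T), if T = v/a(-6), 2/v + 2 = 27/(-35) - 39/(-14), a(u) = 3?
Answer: 17743/3 ≈ 5914.3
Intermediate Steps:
v = 140 (v = 2/(-2 + (27/(-35) - 39/(-14))) = 2/(-2 + (27*(-1/35) - 39*(-1/14))) = 2/(-2 + (-27/35 + 39/14)) = 2/(-2 + 141/70) = 2/(1/70) = 2*70 = 140)
T = 140/3 ≈ 46.667
(-2 + 4)*4 - 47*(-79 - T) = (-2 + 4)*4 - 47*(-79 - 1*140/3) = 2*4 - 47*(-79 - 140/3) = 8 - 47*(-377/3) = 8 + 17719/3 = 17743/3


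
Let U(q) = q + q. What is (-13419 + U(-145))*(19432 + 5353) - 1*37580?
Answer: -339815145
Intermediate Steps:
U(q) = 2*q
(-13419 + U(-145))*(19432 + 5353) - 1*37580 = (-13419 + 2*(-145))*(19432 + 5353) - 1*37580 = (-13419 - 290)*24785 - 37580 = -13709*24785 - 37580 = -339777565 - 37580 = -339815145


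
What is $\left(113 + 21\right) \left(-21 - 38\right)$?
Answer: $-7906$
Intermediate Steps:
$\left(113 + 21\right) \left(-21 - 38\right) = 134 \left(-59\right) = -7906$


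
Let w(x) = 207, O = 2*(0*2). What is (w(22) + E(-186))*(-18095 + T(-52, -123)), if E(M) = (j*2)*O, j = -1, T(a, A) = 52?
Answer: -3734901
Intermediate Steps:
O = 0 (O = 2*0 = 0)
E(M) = 0 (E(M) = -1*2*0 = -2*0 = 0)
(w(22) + E(-186))*(-18095 + T(-52, -123)) = (207 + 0)*(-18095 + 52) = 207*(-18043) = -3734901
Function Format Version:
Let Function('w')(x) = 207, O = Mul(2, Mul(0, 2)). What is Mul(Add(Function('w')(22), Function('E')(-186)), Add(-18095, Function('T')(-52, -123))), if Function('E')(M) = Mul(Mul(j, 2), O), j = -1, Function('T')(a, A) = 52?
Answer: -3734901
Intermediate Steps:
O = 0 (O = Mul(2, 0) = 0)
Function('E')(M) = 0 (Function('E')(M) = Mul(Mul(-1, 2), 0) = Mul(-2, 0) = 0)
Mul(Add(Function('w')(22), Function('E')(-186)), Add(-18095, Function('T')(-52, -123))) = Mul(Add(207, 0), Add(-18095, 52)) = Mul(207, -18043) = -3734901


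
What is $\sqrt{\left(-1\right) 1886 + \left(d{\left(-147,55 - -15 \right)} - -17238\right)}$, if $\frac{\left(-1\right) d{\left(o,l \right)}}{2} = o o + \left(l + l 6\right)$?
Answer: $i \sqrt{28846} \approx 169.84 i$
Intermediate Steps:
$d{\left(o,l \right)} = - 14 l - 2 o^{2}$ ($d{\left(o,l \right)} = - 2 \left(o o + \left(l + l 6\right)\right) = - 2 \left(o^{2} + \left(l + 6 l\right)\right) = - 2 \left(o^{2} + 7 l\right) = - 14 l - 2 o^{2}$)
$\sqrt{\left(-1\right) 1886 + \left(d{\left(-147,55 - -15 \right)} - -17238\right)} = \sqrt{\left(-1\right) 1886 - \left(25980 + 14 \left(55 - -15\right)\right)} = \sqrt{-1886 + \left(\left(- 14 \left(55 + 15\right) - 43218\right) + 17238\right)} = \sqrt{-1886 + \left(\left(\left(-14\right) 70 - 43218\right) + 17238\right)} = \sqrt{-1886 + \left(\left(-980 - 43218\right) + 17238\right)} = \sqrt{-1886 + \left(-44198 + 17238\right)} = \sqrt{-1886 - 26960} = \sqrt{-28846} = i \sqrt{28846}$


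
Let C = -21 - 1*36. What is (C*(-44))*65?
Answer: 163020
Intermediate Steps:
C = -57 (C = -21 - 36 = -57)
(C*(-44))*65 = -57*(-44)*65 = 2508*65 = 163020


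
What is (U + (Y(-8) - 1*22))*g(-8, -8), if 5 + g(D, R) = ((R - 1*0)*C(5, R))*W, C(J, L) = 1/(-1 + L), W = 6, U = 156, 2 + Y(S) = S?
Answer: 124/3 ≈ 41.333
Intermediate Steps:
Y(S) = -2 + S
g(D, R) = -5 + 6*R/(-1 + R) (g(D, R) = -5 + ((R - 1*0)/(-1 + R))*6 = -5 + ((R + 0)/(-1 + R))*6 = -5 + (R/(-1 + R))*6 = -5 + 6*R/(-1 + R))
(U + (Y(-8) - 1*22))*g(-8, -8) = (156 + ((-2 - 8) - 1*22))*((5 - 8)/(-1 - 8)) = (156 + (-10 - 22))*(-3/(-9)) = (156 - 32)*(-1/9*(-3)) = 124*(1/3) = 124/3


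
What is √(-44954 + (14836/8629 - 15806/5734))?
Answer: I*√27514060344859674171/24739343 ≈ 212.03*I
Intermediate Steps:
√(-44954 + (14836/8629 - 15806/5734)) = √(-44954 + (14836*(1/8629) - 15806*1/5734)) = √(-44954 + (14836/8629 - 7903/2867)) = √(-44954 - 25660175/24739343) = √(-1112158085397/24739343) = I*√27514060344859674171/24739343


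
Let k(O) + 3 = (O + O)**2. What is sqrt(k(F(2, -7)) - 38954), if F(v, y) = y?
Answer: I*sqrt(38761) ≈ 196.88*I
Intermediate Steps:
k(O) = -3 + 4*O**2 (k(O) = -3 + (O + O)**2 = -3 + (2*O)**2 = -3 + 4*O**2)
sqrt(k(F(2, -7)) - 38954) = sqrt((-3 + 4*(-7)**2) - 38954) = sqrt((-3 + 4*49) - 38954) = sqrt((-3 + 196) - 38954) = sqrt(193 - 38954) = sqrt(-38761) = I*sqrt(38761)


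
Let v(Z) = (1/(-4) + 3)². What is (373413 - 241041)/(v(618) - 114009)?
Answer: -2117952/1824023 ≈ -1.1611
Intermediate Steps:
v(Z) = 121/16 (v(Z) = (-¼ + 3)² = (11/4)² = 121/16)
(373413 - 241041)/(v(618) - 114009) = (373413 - 241041)/(121/16 - 114009) = 132372/(-1824023/16) = 132372*(-16/1824023) = -2117952/1824023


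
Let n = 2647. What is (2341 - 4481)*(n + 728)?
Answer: -7222500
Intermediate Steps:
(2341 - 4481)*(n + 728) = (2341 - 4481)*(2647 + 728) = -2140*3375 = -7222500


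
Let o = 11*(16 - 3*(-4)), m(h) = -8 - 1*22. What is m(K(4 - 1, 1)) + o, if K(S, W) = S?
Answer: 278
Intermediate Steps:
m(h) = -30 (m(h) = -8 - 22 = -30)
o = 308 (o = 11*(16 + 12) = 11*28 = 308)
m(K(4 - 1, 1)) + o = -30 + 308 = 278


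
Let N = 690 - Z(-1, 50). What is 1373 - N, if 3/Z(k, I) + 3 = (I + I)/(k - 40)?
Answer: 152186/223 ≈ 682.45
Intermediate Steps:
Z(k, I) = 3/(-3 + 2*I/(-40 + k)) (Z(k, I) = 3/(-3 + (I + I)/(k - 40)) = 3/(-3 + (2*I)/(-40 + k)) = 3/(-3 + 2*I/(-40 + k)))
N = 153993/223 (N = 690 - 3*(-40 - 1)/(120 - 3*(-1) + 2*50) = 690 - 3*(-41)/(120 + 3 + 100) = 690 - 3*(-41)/223 = 690 - 1*(-123/223) = 690 + 123/223 = 153993/223 ≈ 690.55)
1373 - N = 1373 - 1*153993/223 = 1373 - 153993/223 = 152186/223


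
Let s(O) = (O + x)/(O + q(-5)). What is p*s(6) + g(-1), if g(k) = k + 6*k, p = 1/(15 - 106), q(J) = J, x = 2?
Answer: -645/91 ≈ -7.0879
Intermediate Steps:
s(O) = (2 + O)/(-5 + O) (s(O) = (O + 2)/(O - 5) = (2 + O)/(-5 + O))
p = -1/91 (p = 1/(-91) = -1/91 ≈ -0.010989)
g(k) = 7*k
p*s(6) + g(-1) = -(2 + 6)/(91*(-5 + 6)) + 7*(-1) = -8/(91*1) - 7 = -8/91 - 7 = -645/91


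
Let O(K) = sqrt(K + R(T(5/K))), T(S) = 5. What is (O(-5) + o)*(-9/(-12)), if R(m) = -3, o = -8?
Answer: -6 + 3*I*sqrt(2)/2 ≈ -6.0 + 2.1213*I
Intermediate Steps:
O(K) = sqrt(-3 + K) (O(K) = sqrt(K - 3) = sqrt(-3 + K))
(O(-5) + o)*(-9/(-12)) = (sqrt(-3 - 5) - 8)*(-9/(-12)) = (sqrt(-8) - 8)*(-9*(-1/12)) = (2*I*sqrt(2) - 8)*(3/4) = (-8 + 2*I*sqrt(2))*(3/4) = -6 + 3*I*sqrt(2)/2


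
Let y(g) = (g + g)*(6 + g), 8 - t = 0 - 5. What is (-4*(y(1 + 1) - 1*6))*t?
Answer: -1352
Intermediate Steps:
t = 13 (t = 8 - (0 - 5) = 8 - 1*(-5) = 8 + 5 = 13)
y(g) = 2*g*(6 + g) (y(g) = (2*g)*(6 + g) = 2*g*(6 + g))
(-4*(y(1 + 1) - 1*6))*t = -4*(2*(1 + 1)*(6 + (1 + 1)) - 1*6)*13 = -4*(2*2*(6 + 2) - 6)*13 = -4*(2*2*8 - 6)*13 = -4*(32 - 6)*13 = -4*26*13 = -104*13 = -1352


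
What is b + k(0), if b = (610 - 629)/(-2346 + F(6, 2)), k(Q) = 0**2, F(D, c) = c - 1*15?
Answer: 19/2359 ≈ 0.0080543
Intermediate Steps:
F(D, c) = -15 + c (F(D, c) = c - 15 = -15 + c)
k(Q) = 0
b = 19/2359 (b = (610 - 629)/(-2346 + (-15 + 2)) = -19/(-2346 - 13) = -19/(-2359) = -19*(-1/2359) = 19/2359 ≈ 0.0080543)
b + k(0) = 19/2359 + 0 = 19/2359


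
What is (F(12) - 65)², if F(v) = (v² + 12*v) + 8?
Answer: 53361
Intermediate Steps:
F(v) = 8 + v² + 12*v
(F(12) - 65)² = ((8 + 12² + 12*12) - 65)² = ((8 + 144 + 144) - 65)² = (296 - 65)² = 231² = 53361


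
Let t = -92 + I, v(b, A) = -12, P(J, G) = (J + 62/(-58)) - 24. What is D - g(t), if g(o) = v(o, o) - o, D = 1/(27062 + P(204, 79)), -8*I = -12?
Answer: -124027901/1579974 ≈ -78.500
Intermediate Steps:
I = 3/2 (I = -⅛*(-12) = 3/2 ≈ 1.5000)
P(J, G) = -727/29 + J (P(J, G) = (J + 62*(-1/58)) - 24 = (J - 31/29) - 24 = (-31/29 + J) - 24 = -727/29 + J)
t = -181/2 (t = -92 + 3/2 = -181/2 ≈ -90.500)
D = 29/789987 (D = 1/(27062 + (-727/29 + 204)) = 1/(27062 + 5189/29) = 1/(789987/29) = 29/789987 ≈ 3.6709e-5)
g(o) = -12 - o
D - g(t) = 29/789987 - (-12 - 1*(-181/2)) = 29/789987 - (-12 + 181/2) = 29/789987 - 1*157/2 = 29/789987 - 157/2 = -124027901/1579974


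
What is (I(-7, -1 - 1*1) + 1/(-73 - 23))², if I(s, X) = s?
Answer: 452929/9216 ≈ 49.146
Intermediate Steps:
(I(-7, -1 - 1*1) + 1/(-73 - 23))² = (-7 + 1/(-73 - 23))² = (-7 + 1/(-96))² = (-7 - 1/96)² = (-673/96)² = 452929/9216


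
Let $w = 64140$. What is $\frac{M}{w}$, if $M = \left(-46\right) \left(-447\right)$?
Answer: $\frac{3427}{10690} \approx 0.32058$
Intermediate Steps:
$M = 20562$
$\frac{M}{w} = \frac{20562}{64140} = 20562 \cdot \frac{1}{64140} = \frac{3427}{10690}$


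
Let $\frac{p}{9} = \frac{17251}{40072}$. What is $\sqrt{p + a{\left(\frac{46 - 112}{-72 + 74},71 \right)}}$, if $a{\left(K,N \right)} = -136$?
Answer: $\frac{i \sqrt{53040631594}}{20036} \approx 11.495 i$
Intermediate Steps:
$p = \frac{155259}{40072}$ ($p = 9 \cdot \frac{17251}{40072} = \frac{155259}{40072} \approx 3.8745$)
$\sqrt{p + a{\left(\frac{46 - 112}{-72 + 74},71 \right)}} = \sqrt{\frac{155259}{40072} - 136} = \sqrt{- \frac{5294533}{40072}} = \frac{i \sqrt{53040631594}}{20036}$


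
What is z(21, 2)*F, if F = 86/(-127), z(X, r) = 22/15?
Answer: -1892/1905 ≈ -0.99318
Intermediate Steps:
z(X, r) = 22/15 (z(X, r) = 22*(1/15) = 22/15)
F = -86/127 (F = 86*(-1/127) = -86/127 ≈ -0.67717)
z(21, 2)*F = (22/15)*(-86/127) = -1892/1905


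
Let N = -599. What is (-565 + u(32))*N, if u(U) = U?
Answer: 319267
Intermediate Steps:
(-565 + u(32))*N = (-565 + 32)*(-599) = -533*(-599) = 319267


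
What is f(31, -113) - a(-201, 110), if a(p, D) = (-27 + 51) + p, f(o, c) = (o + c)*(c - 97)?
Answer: 17397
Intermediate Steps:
f(o, c) = (-97 + c)*(c + o) (f(o, c) = (c + o)*(-97 + c) = (-97 + c)*(c + o))
a(p, D) = 24 + p
f(31, -113) - a(-201, 110) = ((-113)² - 97*(-113) - 97*31 - 113*31) - (24 - 201) = (12769 + 10961 - 3007 - 3503) - 1*(-177) = 17220 + 177 = 17397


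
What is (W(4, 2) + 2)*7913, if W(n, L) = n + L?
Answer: 63304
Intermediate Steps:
W(n, L) = L + n
(W(4, 2) + 2)*7913 = ((2 + 4) + 2)*7913 = (6 + 2)*7913 = 8*7913 = 63304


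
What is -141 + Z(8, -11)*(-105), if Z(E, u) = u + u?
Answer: 2169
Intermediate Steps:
Z(E, u) = 2*u
-141 + Z(8, -11)*(-105) = -141 + (2*(-11))*(-105) = -141 - 22*(-105) = -141 + 2310 = 2169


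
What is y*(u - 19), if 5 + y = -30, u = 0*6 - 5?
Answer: 840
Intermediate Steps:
u = -5 (u = 0 - 5 = -5)
y = -35 (y = -5 - 30 = -35)
y*(u - 19) = -35*(-5 - 19) = -35*(-24) = 840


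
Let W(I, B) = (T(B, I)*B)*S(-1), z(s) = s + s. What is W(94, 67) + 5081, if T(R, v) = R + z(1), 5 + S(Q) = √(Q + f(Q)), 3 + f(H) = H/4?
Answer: -18034 + 4623*I*√17/2 ≈ -18034.0 + 9530.6*I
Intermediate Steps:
f(H) = -3 + H/4
z(s) = 2*s
S(Q) = -5 + √(-3 + 5*Q/4) (S(Q) = -5 + √(Q + (-3 + Q/4)) = -5 + √(-3 + 5*Q/4))
T(R, v) = 2 + R (T(R, v) = R + 2*1 = R + 2 = 2 + R)
W(I, B) = B*(-5 + I*√17/2)*(2 + B) (W(I, B) = ((2 + B)*B)*(-5 + √(-12 + 5*(-1))/2) = (B*(2 + B))*(-5 + √(-12 - 5)/2) = (B*(2 + B))*(-5 + √(-17)/2) = (B*(2 + B))*(-5 + (I*√17)/2) = (B*(2 + B))*(-5 + I*√17/2) = B*(-5 + I*√17/2)*(2 + B))
W(94, 67) + 5081 = -½*67*(2 + 67)*(10 - I*√17) + 5081 = -½*67*69*(10 - I*√17) + 5081 = (-23115 + 4623*I*√17/2) + 5081 = -18034 + 4623*I*√17/2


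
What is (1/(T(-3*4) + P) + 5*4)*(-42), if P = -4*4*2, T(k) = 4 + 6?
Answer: -9219/11 ≈ -838.09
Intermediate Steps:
T(k) = 10
P = -32 (P = -16*2 = -32)
(1/(T(-3*4) + P) + 5*4)*(-42) = (1/(10 - 32) + 5*4)*(-42) = (1/(-22) + 20)*(-42) = (-1/22 + 20)*(-42) = (439/22)*(-42) = -9219/11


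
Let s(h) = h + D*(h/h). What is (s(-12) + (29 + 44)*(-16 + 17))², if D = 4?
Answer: 4225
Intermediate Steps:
s(h) = 4 + h (s(h) = h + 4*(h/h) = h + 4*1 = h + 4 = 4 + h)
(s(-12) + (29 + 44)*(-16 + 17))² = ((4 - 12) + (29 + 44)*(-16 + 17))² = (-8 + 73*1)² = (-8 + 73)² = 65² = 4225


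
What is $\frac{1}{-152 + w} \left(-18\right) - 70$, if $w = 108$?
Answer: $- \frac{1531}{22} \approx -69.591$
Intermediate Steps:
$\frac{1}{-152 + w} \left(-18\right) - 70 = \frac{1}{-152 + 108} \left(-18\right) - 70 = \frac{1}{-44} \left(-18\right) - 70 = \left(- \frac{1}{44}\right) \left(-18\right) - 70 = \frac{9}{22} - 70 = - \frac{1531}{22}$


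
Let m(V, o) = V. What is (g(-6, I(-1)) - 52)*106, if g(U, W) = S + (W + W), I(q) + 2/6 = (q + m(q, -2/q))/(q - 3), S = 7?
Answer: -14204/3 ≈ -4734.7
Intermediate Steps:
I(q) = -⅓ + 2*q/(-3 + q) (I(q) = -⅓ + (q + q)/(q - 3) = -⅓ + (2*q)/(-3 + q) = -⅓ + 2*q/(-3 + q))
g(U, W) = 7 + 2*W (g(U, W) = 7 + (W + W) = 7 + 2*W)
(g(-6, I(-1)) - 52)*106 = ((7 + 2*((3 + 5*(-1))/(3*(-3 - 1)))) - 52)*106 = ((7 + 2*((⅓)*(3 - 5)/(-4))) - 52)*106 = ((7 + 2*((⅓)*(-¼)*(-2))) - 52)*106 = ((7 + 2*(⅙)) - 52)*106 = ((7 + ⅓) - 52)*106 = (22/3 - 52)*106 = -134/3*106 = -14204/3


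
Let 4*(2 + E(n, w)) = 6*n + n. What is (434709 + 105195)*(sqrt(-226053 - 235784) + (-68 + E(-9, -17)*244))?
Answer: -2375037696 + 539904*I*sqrt(461837) ≈ -2.375e+9 + 3.6691e+8*I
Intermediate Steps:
E(n, w) = -2 + 7*n/4 (E(n, w) = -2 + (6*n + n)/4 = -2 + (7*n)/4 = -2 + 7*n/4)
(434709 + 105195)*(sqrt(-226053 - 235784) + (-68 + E(-9, -17)*244)) = (434709 + 105195)*(sqrt(-226053 - 235784) + (-68 + (-2 + (7/4)*(-9))*244)) = 539904*(sqrt(-461837) + (-68 + (-2 - 63/4)*244)) = 539904*(I*sqrt(461837) + (-68 - 71/4*244)) = 539904*(I*sqrt(461837) + (-68 - 4331)) = 539904*(I*sqrt(461837) - 4399) = 539904*(-4399 + I*sqrt(461837)) = -2375037696 + 539904*I*sqrt(461837)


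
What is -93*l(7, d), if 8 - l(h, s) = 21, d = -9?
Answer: 1209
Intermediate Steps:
l(h, s) = -13 (l(h, s) = 8 - 1*21 = 8 - 21 = -13)
-93*l(7, d) = -93*(-13) = 1209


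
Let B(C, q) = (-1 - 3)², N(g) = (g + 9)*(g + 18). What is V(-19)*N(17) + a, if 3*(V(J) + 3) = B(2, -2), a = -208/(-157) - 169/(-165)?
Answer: 55065803/25905 ≈ 2125.7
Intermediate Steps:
N(g) = (9 + g)*(18 + g)
B(C, q) = 16 (B(C, q) = (-4)² = 16)
a = 60853/25905 (a = -208*(-1/157) - 169*(-1/165) = 208/157 + 169/165 = 60853/25905 ≈ 2.3491)
V(J) = 7/3 (V(J) = -3 + (⅓)*16 = -3 + 16/3 = 7/3)
V(-19)*N(17) + a = 7*(162 + 17² + 27*17)/3 + 60853/25905 = 7*(162 + 289 + 459)/3 + 60853/25905 = (7/3)*910 + 60853/25905 = 6370/3 + 60853/25905 = 55065803/25905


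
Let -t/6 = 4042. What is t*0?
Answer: 0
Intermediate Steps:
t = -24252 (t = -6*4042 = -24252)
t*0 = -24252*0 = 0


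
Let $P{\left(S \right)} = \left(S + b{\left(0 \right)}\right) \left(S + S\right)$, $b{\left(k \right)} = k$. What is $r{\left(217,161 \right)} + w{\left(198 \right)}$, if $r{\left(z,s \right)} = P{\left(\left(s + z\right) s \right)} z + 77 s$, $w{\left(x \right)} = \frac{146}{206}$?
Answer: $\frac{165562627200092}{103} \approx 1.6074 \cdot 10^{12}$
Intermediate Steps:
$w{\left(x \right)} = \frac{73}{103}$ ($w{\left(x \right)} = 146 \cdot \frac{1}{206} = \frac{73}{103}$)
$P{\left(S \right)} = 2 S^{2}$ ($P{\left(S \right)} = \left(S + 0\right) \left(S + S\right) = S 2 S = 2 S^{2}$)
$r{\left(z,s \right)} = 77 s + 2 z s^{2} \left(s + z\right)^{2}$ ($r{\left(z,s \right)} = 2 \left(\left(s + z\right) s\right)^{2} z + 77 s = 2 \left(s \left(s + z\right)\right)^{2} z + 77 s = 2 s^{2} \left(s + z\right)^{2} z + 77 s = 2 z s^{2} \left(s + z\right)^{2} + 77 s = 77 s + 2 z s^{2} \left(s + z\right)^{2}$)
$r{\left(217,161 \right)} + w{\left(198 \right)} = 161 \left(77 + 2 \cdot 161 \cdot 217 \left(161 + 217\right)^{2}\right) + \frac{73}{103} = 161 \left(77 + 2 \cdot 161 \cdot 217 \cdot 378^{2}\right) + \frac{73}{103} = 161 \left(77 + 2 \cdot 161 \cdot 217 \cdot 142884\right) + \frac{73}{103} = 161 \left(77 + 9983876616\right) + \frac{73}{103} = 161 \cdot 9983876693 + \frac{73}{103} = 1607404147573 + \frac{73}{103} = \frac{165562627200092}{103}$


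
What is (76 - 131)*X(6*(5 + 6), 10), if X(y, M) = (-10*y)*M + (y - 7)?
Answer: 359755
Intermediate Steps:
X(y, M) = -7 + y - 10*M*y (X(y, M) = -10*M*y + (-7 + y) = -7 + y - 10*M*y)
(76 - 131)*X(6*(5 + 6), 10) = (76 - 131)*(-7 + 6*(5 + 6) - 10*10*6*(5 + 6)) = -55*(-7 + 6*11 - 10*10*6*11) = -55*(-7 + 66 - 10*10*66) = -55*(-7 + 66 - 6600) = -55*(-6541) = 359755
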